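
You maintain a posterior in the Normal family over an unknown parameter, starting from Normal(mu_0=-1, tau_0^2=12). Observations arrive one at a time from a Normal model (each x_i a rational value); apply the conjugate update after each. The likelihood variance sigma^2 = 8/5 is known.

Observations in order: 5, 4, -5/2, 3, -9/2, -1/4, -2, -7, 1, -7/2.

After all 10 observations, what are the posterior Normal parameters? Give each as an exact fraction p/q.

mu_0=-413/608, tau_0^2=3/19

obs 1: x=5 → posterior Normal(73/17, 24/17)
obs 2: x=4 → posterior Normal(133/32, 3/4)
obs 3: x=-5/2 → posterior Normal(191/94, 24/47)
obs 4: x=3 → posterior Normal(281/124, 12/31)
obs 5: x=-9/2 → posterior Normal(73/77, 24/77)
obs 6: x=-1/4 → posterior Normal(277/368, 6/23)
obs 7: x=-2 → posterior Normal(157/428, 24/107)
obs 8: x=-7 → posterior Normal(-263/488, 12/61)
obs 9: x=1 → posterior Normal(-203/548, 24/137)
obs 10: x=-7/2 → posterior Normal(-413/608, 3/19)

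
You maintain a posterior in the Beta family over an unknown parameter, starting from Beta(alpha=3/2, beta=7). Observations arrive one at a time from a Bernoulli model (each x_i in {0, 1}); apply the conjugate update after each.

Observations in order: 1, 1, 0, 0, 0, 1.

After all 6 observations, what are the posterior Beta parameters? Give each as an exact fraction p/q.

obs 1: x=1 → posterior Beta(5/2, 7)
obs 2: x=1 → posterior Beta(7/2, 7)
obs 3: x=0 → posterior Beta(7/2, 8)
obs 4: x=0 → posterior Beta(7/2, 9)
obs 5: x=0 → posterior Beta(7/2, 10)
obs 6: x=1 → posterior Beta(9/2, 10)

alpha=9/2, beta=10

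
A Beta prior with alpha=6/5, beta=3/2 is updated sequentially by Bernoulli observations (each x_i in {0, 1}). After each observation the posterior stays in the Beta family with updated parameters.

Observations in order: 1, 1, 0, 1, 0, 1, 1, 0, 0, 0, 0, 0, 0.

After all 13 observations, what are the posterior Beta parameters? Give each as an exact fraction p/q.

alpha=31/5, beta=19/2

obs 1: x=1 → posterior Beta(11/5, 3/2)
obs 2: x=1 → posterior Beta(16/5, 3/2)
obs 3: x=0 → posterior Beta(16/5, 5/2)
obs 4: x=1 → posterior Beta(21/5, 5/2)
obs 5: x=0 → posterior Beta(21/5, 7/2)
obs 6: x=1 → posterior Beta(26/5, 7/2)
obs 7: x=1 → posterior Beta(31/5, 7/2)
obs 8: x=0 → posterior Beta(31/5, 9/2)
obs 9: x=0 → posterior Beta(31/5, 11/2)
obs 10: x=0 → posterior Beta(31/5, 13/2)
obs 11: x=0 → posterior Beta(31/5, 15/2)
obs 12: x=0 → posterior Beta(31/5, 17/2)
obs 13: x=0 → posterior Beta(31/5, 19/2)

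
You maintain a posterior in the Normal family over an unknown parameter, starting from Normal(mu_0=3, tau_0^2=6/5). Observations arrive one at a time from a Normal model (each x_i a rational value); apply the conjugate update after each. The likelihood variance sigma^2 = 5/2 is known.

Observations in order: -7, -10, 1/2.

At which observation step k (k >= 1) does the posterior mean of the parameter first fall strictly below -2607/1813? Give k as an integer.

obs 1: x=-7 → posterior Normal(-9/37, 30/37)
obs 2: x=-10 → posterior Normal(-129/49, 30/49)
obs 3: x=1/2 → posterior Normal(-123/61, 30/61)

k = 2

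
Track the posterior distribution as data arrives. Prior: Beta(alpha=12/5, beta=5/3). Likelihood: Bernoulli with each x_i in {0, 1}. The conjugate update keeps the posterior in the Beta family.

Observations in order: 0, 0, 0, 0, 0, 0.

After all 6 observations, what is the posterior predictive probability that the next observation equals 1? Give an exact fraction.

36/151

obs 1: x=0 → posterior Beta(12/5, 8/3)
obs 2: x=0 → posterior Beta(12/5, 11/3)
obs 3: x=0 → posterior Beta(12/5, 14/3)
obs 4: x=0 → posterior Beta(12/5, 17/3)
obs 5: x=0 → posterior Beta(12/5, 20/3)
obs 6: x=0 → posterior Beta(12/5, 23/3)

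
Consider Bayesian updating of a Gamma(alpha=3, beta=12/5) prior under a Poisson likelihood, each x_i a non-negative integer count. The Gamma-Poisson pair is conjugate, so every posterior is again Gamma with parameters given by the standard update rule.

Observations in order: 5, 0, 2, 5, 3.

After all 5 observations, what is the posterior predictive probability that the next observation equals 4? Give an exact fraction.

obs 1: x=5 → posterior Gamma(8, 17/5)
obs 2: x=0 → posterior Gamma(8, 22/5)
obs 3: x=2 → posterior Gamma(10, 27/5)
obs 4: x=5 → posterior Gamma(15, 32/5)
obs 5: x=3 → posterior Gamma(18, 37/5)

1002846945002195982028485258284375/8168528700521466677786311894499328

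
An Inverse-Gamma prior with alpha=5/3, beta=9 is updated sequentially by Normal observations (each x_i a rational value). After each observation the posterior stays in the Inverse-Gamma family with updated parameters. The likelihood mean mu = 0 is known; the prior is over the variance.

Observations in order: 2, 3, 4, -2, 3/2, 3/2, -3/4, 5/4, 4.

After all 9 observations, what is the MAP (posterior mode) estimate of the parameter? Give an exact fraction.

1767/344

obs 1: x=2 → posterior Inverse-Gamma(13/6, 11)
obs 2: x=3 → posterior Inverse-Gamma(8/3, 31/2)
obs 3: x=4 → posterior Inverse-Gamma(19/6, 47/2)
obs 4: x=-2 → posterior Inverse-Gamma(11/3, 51/2)
obs 5: x=3/2 → posterior Inverse-Gamma(25/6, 213/8)
obs 6: x=3/2 → posterior Inverse-Gamma(14/3, 111/4)
obs 7: x=-3/4 → posterior Inverse-Gamma(31/6, 897/32)
obs 8: x=5/4 → posterior Inverse-Gamma(17/3, 461/16)
obs 9: x=4 → posterior Inverse-Gamma(37/6, 589/16)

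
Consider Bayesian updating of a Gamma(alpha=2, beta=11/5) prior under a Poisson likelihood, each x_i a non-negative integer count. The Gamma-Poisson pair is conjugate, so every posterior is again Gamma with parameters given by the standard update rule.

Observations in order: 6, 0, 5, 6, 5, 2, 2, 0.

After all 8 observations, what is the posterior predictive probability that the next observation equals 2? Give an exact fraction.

470221992386913727093891734401910333281512417390725/1993025128923294888749297071775746575014856683945984

obs 1: x=6 → posterior Gamma(8, 16/5)
obs 2: x=0 → posterior Gamma(8, 21/5)
obs 3: x=5 → posterior Gamma(13, 26/5)
obs 4: x=6 → posterior Gamma(19, 31/5)
obs 5: x=5 → posterior Gamma(24, 36/5)
obs 6: x=2 → posterior Gamma(26, 41/5)
obs 7: x=2 → posterior Gamma(28, 46/5)
obs 8: x=0 → posterior Gamma(28, 51/5)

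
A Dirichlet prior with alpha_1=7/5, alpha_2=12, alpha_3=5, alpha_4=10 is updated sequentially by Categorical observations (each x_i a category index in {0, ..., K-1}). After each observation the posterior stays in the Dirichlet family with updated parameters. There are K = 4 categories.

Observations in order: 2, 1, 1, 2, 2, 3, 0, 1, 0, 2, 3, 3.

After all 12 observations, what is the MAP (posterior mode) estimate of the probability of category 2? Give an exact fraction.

obs 1: x=2 → posterior Dirichlet(7/5, 12, 6, 10)
obs 2: x=1 → posterior Dirichlet(7/5, 13, 6, 10)
obs 3: x=1 → posterior Dirichlet(7/5, 14, 6, 10)
obs 4: x=2 → posterior Dirichlet(7/5, 14, 7, 10)
obs 5: x=2 → posterior Dirichlet(7/5, 14, 8, 10)
obs 6: x=3 → posterior Dirichlet(7/5, 14, 8, 11)
obs 7: x=0 → posterior Dirichlet(12/5, 14, 8, 11)
obs 8: x=1 → posterior Dirichlet(12/5, 15, 8, 11)
obs 9: x=0 → posterior Dirichlet(17/5, 15, 8, 11)
obs 10: x=2 → posterior Dirichlet(17/5, 15, 9, 11)
obs 11: x=3 → posterior Dirichlet(17/5, 15, 9, 12)
obs 12: x=3 → posterior Dirichlet(17/5, 15, 9, 13)

20/91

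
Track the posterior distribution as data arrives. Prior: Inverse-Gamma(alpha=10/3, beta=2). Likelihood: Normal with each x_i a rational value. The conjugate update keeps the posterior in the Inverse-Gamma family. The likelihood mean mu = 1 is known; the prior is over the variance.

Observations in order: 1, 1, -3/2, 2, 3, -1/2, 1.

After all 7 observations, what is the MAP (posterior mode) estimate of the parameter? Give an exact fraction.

105/94

obs 1: x=1 → posterior Inverse-Gamma(23/6, 2)
obs 2: x=1 → posterior Inverse-Gamma(13/3, 2)
obs 3: x=-3/2 → posterior Inverse-Gamma(29/6, 41/8)
obs 4: x=2 → posterior Inverse-Gamma(16/3, 45/8)
obs 5: x=3 → posterior Inverse-Gamma(35/6, 61/8)
obs 6: x=-1/2 → posterior Inverse-Gamma(19/3, 35/4)
obs 7: x=1 → posterior Inverse-Gamma(41/6, 35/4)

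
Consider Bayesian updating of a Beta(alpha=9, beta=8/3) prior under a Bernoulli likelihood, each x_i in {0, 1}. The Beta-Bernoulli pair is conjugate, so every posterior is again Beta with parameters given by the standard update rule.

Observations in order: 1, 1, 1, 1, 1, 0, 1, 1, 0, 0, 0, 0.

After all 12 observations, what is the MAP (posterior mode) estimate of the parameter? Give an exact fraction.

obs 1: x=1 → posterior Beta(10, 8/3)
obs 2: x=1 → posterior Beta(11, 8/3)
obs 3: x=1 → posterior Beta(12, 8/3)
obs 4: x=1 → posterior Beta(13, 8/3)
obs 5: x=1 → posterior Beta(14, 8/3)
obs 6: x=0 → posterior Beta(14, 11/3)
obs 7: x=1 → posterior Beta(15, 11/3)
obs 8: x=1 → posterior Beta(16, 11/3)
obs 9: x=0 → posterior Beta(16, 14/3)
obs 10: x=0 → posterior Beta(16, 17/3)
obs 11: x=0 → posterior Beta(16, 20/3)
obs 12: x=0 → posterior Beta(16, 23/3)

9/13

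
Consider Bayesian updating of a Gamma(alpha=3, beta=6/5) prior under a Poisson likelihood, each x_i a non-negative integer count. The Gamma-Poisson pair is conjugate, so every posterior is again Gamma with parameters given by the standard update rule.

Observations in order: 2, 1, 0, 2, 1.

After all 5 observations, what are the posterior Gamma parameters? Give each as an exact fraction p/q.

obs 1: x=2 → posterior Gamma(5, 11/5)
obs 2: x=1 → posterior Gamma(6, 16/5)
obs 3: x=0 → posterior Gamma(6, 21/5)
obs 4: x=2 → posterior Gamma(8, 26/5)
obs 5: x=1 → posterior Gamma(9, 31/5)

alpha=9, beta=31/5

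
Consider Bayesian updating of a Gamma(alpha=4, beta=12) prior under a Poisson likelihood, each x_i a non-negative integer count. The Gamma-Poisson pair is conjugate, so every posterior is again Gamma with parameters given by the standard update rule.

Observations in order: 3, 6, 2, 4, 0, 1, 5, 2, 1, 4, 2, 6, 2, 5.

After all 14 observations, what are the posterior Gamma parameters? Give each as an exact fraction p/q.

obs 1: x=3 → posterior Gamma(7, 13)
obs 2: x=6 → posterior Gamma(13, 14)
obs 3: x=2 → posterior Gamma(15, 15)
obs 4: x=4 → posterior Gamma(19, 16)
obs 5: x=0 → posterior Gamma(19, 17)
obs 6: x=1 → posterior Gamma(20, 18)
obs 7: x=5 → posterior Gamma(25, 19)
obs 8: x=2 → posterior Gamma(27, 20)
obs 9: x=1 → posterior Gamma(28, 21)
obs 10: x=4 → posterior Gamma(32, 22)
obs 11: x=2 → posterior Gamma(34, 23)
obs 12: x=6 → posterior Gamma(40, 24)
obs 13: x=2 → posterior Gamma(42, 25)
obs 14: x=5 → posterior Gamma(47, 26)

alpha=47, beta=26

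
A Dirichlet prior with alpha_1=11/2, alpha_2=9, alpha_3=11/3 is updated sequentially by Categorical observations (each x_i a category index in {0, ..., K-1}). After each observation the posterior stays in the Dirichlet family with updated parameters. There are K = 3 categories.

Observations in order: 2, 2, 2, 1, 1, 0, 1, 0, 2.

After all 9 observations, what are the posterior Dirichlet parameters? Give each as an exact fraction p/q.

obs 1: x=2 → posterior Dirichlet(11/2, 9, 14/3)
obs 2: x=2 → posterior Dirichlet(11/2, 9, 17/3)
obs 3: x=2 → posterior Dirichlet(11/2, 9, 20/3)
obs 4: x=1 → posterior Dirichlet(11/2, 10, 20/3)
obs 5: x=1 → posterior Dirichlet(11/2, 11, 20/3)
obs 6: x=0 → posterior Dirichlet(13/2, 11, 20/3)
obs 7: x=1 → posterior Dirichlet(13/2, 12, 20/3)
obs 8: x=0 → posterior Dirichlet(15/2, 12, 20/3)
obs 9: x=2 → posterior Dirichlet(15/2, 12, 23/3)

alpha_1=15/2, alpha_2=12, alpha_3=23/3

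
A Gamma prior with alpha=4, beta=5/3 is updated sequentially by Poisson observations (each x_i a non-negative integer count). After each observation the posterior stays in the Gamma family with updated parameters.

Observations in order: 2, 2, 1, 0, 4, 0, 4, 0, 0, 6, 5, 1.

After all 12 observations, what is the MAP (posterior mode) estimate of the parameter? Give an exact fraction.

obs 1: x=2 → posterior Gamma(6, 8/3)
obs 2: x=2 → posterior Gamma(8, 11/3)
obs 3: x=1 → posterior Gamma(9, 14/3)
obs 4: x=0 → posterior Gamma(9, 17/3)
obs 5: x=4 → posterior Gamma(13, 20/3)
obs 6: x=0 → posterior Gamma(13, 23/3)
obs 7: x=4 → posterior Gamma(17, 26/3)
obs 8: x=0 → posterior Gamma(17, 29/3)
obs 9: x=0 → posterior Gamma(17, 32/3)
obs 10: x=6 → posterior Gamma(23, 35/3)
obs 11: x=5 → posterior Gamma(28, 38/3)
obs 12: x=1 → posterior Gamma(29, 41/3)

84/41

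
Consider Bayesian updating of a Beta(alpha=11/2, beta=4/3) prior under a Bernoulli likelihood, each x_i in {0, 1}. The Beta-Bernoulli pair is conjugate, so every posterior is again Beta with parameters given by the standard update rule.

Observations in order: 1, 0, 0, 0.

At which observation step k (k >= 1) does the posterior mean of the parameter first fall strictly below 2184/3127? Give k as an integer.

obs 1: x=1 → posterior Beta(13/2, 4/3)
obs 2: x=0 → posterior Beta(13/2, 7/3)
obs 3: x=0 → posterior Beta(13/2, 10/3)
obs 4: x=0 → posterior Beta(13/2, 13/3)

k = 3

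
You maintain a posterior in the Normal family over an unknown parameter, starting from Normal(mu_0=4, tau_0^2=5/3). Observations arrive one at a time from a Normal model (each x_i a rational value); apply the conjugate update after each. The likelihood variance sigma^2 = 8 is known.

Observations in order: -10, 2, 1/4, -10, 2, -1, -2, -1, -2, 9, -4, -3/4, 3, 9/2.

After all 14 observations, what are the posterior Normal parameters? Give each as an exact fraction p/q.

obs 1: x=-10 → posterior Normal(46/29, 40/29)
obs 2: x=2 → posterior Normal(28/17, 20/17)
obs 3: x=1/4 → posterior Normal(229/156, 40/39)
obs 4: x=-10 → posterior Normal(29/176, 10/11)
obs 5: x=2 → posterior Normal(69/196, 40/49)
obs 6: x=-1 → posterior Normal(49/216, 20/27)
obs 7: x=-2 → posterior Normal(9/236, 40/59)
obs 8: x=-1 → posterior Normal(-11/256, 5/8)
obs 9: x=-2 → posterior Normal(-17/92, 40/69)
obs 10: x=9 → posterior Normal(129/296, 20/37)
obs 11: x=-4 → posterior Normal(49/316, 40/79)
obs 12: x=-3/4 → posterior Normal(17/168, 10/21)
obs 13: x=3 → posterior Normal(47/178, 40/89)
obs 14: x=9/2 → posterior Normal(23/47, 20/47)

mu_0=23/47, tau_0^2=20/47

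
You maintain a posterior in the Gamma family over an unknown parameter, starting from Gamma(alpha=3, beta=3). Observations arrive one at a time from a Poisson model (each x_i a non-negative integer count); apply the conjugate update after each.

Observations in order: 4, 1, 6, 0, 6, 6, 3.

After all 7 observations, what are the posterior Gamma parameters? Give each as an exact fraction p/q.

obs 1: x=4 → posterior Gamma(7, 4)
obs 2: x=1 → posterior Gamma(8, 5)
obs 3: x=6 → posterior Gamma(14, 6)
obs 4: x=0 → posterior Gamma(14, 7)
obs 5: x=6 → posterior Gamma(20, 8)
obs 6: x=6 → posterior Gamma(26, 9)
obs 7: x=3 → posterior Gamma(29, 10)

alpha=29, beta=10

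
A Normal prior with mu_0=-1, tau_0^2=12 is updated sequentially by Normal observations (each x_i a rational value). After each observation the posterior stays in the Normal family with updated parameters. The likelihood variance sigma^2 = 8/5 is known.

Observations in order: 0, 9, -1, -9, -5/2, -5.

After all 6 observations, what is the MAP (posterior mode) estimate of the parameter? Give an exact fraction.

obs 1: x=0 → posterior Normal(-2/17, 24/17)
obs 2: x=9 → posterior Normal(133/32, 3/4)
obs 3: x=-1 → posterior Normal(118/47, 24/47)
obs 4: x=-9 → posterior Normal(-17/62, 12/31)
obs 5: x=-5/2 → posterior Normal(-109/154, 24/77)
obs 6: x=-5 → posterior Normal(-259/184, 6/23)

-259/184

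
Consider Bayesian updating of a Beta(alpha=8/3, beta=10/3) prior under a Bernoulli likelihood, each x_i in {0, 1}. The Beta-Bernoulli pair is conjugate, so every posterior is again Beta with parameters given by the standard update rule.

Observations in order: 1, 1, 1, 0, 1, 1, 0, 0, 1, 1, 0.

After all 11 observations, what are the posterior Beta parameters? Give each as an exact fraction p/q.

alpha=29/3, beta=22/3

obs 1: x=1 → posterior Beta(11/3, 10/3)
obs 2: x=1 → posterior Beta(14/3, 10/3)
obs 3: x=1 → posterior Beta(17/3, 10/3)
obs 4: x=0 → posterior Beta(17/3, 13/3)
obs 5: x=1 → posterior Beta(20/3, 13/3)
obs 6: x=1 → posterior Beta(23/3, 13/3)
obs 7: x=0 → posterior Beta(23/3, 16/3)
obs 8: x=0 → posterior Beta(23/3, 19/3)
obs 9: x=1 → posterior Beta(26/3, 19/3)
obs 10: x=1 → posterior Beta(29/3, 19/3)
obs 11: x=0 → posterior Beta(29/3, 22/3)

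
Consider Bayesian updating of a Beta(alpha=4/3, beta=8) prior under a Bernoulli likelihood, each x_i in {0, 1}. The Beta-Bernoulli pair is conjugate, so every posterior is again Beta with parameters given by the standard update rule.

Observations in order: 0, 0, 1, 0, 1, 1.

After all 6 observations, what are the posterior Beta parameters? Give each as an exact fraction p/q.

obs 1: x=0 → posterior Beta(4/3, 9)
obs 2: x=0 → posterior Beta(4/3, 10)
obs 3: x=1 → posterior Beta(7/3, 10)
obs 4: x=0 → posterior Beta(7/3, 11)
obs 5: x=1 → posterior Beta(10/3, 11)
obs 6: x=1 → posterior Beta(13/3, 11)

alpha=13/3, beta=11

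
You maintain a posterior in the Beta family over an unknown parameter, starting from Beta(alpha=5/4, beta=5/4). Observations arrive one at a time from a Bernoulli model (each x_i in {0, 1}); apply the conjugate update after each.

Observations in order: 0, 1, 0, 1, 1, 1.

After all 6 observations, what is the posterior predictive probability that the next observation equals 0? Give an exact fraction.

obs 1: x=0 → posterior Beta(5/4, 9/4)
obs 2: x=1 → posterior Beta(9/4, 9/4)
obs 3: x=0 → posterior Beta(9/4, 13/4)
obs 4: x=1 → posterior Beta(13/4, 13/4)
obs 5: x=1 → posterior Beta(17/4, 13/4)
obs 6: x=1 → posterior Beta(21/4, 13/4)

13/34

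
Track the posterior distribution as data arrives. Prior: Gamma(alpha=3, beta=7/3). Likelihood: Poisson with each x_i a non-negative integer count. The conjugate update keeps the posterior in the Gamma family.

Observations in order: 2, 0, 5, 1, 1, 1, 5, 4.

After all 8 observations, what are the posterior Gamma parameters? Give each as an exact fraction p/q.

alpha=22, beta=31/3

obs 1: x=2 → posterior Gamma(5, 10/3)
obs 2: x=0 → posterior Gamma(5, 13/3)
obs 3: x=5 → posterior Gamma(10, 16/3)
obs 4: x=1 → posterior Gamma(11, 19/3)
obs 5: x=1 → posterior Gamma(12, 22/3)
obs 6: x=1 → posterior Gamma(13, 25/3)
obs 7: x=5 → posterior Gamma(18, 28/3)
obs 8: x=4 → posterior Gamma(22, 31/3)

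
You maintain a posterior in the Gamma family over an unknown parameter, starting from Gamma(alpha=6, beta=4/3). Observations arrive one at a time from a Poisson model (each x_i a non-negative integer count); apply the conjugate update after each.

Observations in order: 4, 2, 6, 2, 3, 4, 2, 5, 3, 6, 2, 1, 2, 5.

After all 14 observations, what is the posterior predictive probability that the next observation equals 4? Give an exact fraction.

56827841723963180840856715245119547589157979572046054031714370517666680271378038647789474283520/313385228202230212688247993624100239613099911329583941471520732282258307626095343246947209430407

obs 1: x=4 → posterior Gamma(10, 7/3)
obs 2: x=2 → posterior Gamma(12, 10/3)
obs 3: x=6 → posterior Gamma(18, 13/3)
obs 4: x=2 → posterior Gamma(20, 16/3)
obs 5: x=3 → posterior Gamma(23, 19/3)
obs 6: x=4 → posterior Gamma(27, 22/3)
obs 7: x=2 → posterior Gamma(29, 25/3)
obs 8: x=5 → posterior Gamma(34, 28/3)
obs 9: x=3 → posterior Gamma(37, 31/3)
obs 10: x=6 → posterior Gamma(43, 34/3)
obs 11: x=2 → posterior Gamma(45, 37/3)
obs 12: x=1 → posterior Gamma(46, 40/3)
obs 13: x=2 → posterior Gamma(48, 43/3)
obs 14: x=5 → posterior Gamma(53, 46/3)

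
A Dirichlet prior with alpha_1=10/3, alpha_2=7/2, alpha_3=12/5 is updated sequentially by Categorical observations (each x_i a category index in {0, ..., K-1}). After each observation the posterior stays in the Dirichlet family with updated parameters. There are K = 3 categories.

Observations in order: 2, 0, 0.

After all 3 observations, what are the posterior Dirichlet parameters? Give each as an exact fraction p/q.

obs 1: x=2 → posterior Dirichlet(10/3, 7/2, 17/5)
obs 2: x=0 → posterior Dirichlet(13/3, 7/2, 17/5)
obs 3: x=0 → posterior Dirichlet(16/3, 7/2, 17/5)

alpha_1=16/3, alpha_2=7/2, alpha_3=17/5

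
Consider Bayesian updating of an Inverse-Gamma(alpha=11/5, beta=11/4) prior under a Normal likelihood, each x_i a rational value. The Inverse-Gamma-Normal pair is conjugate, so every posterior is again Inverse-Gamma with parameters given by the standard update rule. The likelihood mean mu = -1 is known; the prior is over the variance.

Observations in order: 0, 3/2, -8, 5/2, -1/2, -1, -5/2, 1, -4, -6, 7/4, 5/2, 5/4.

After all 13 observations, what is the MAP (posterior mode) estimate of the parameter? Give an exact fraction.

5575/776

obs 1: x=0 → posterior Inverse-Gamma(27/10, 13/4)
obs 2: x=3/2 → posterior Inverse-Gamma(16/5, 51/8)
obs 3: x=-8 → posterior Inverse-Gamma(37/10, 247/8)
obs 4: x=5/2 → posterior Inverse-Gamma(21/5, 37)
obs 5: x=-1/2 → posterior Inverse-Gamma(47/10, 297/8)
obs 6: x=-1 → posterior Inverse-Gamma(26/5, 297/8)
obs 7: x=-5/2 → posterior Inverse-Gamma(57/10, 153/4)
obs 8: x=1 → posterior Inverse-Gamma(31/5, 161/4)
obs 9: x=-4 → posterior Inverse-Gamma(67/10, 179/4)
obs 10: x=-6 → posterior Inverse-Gamma(36/5, 229/4)
obs 11: x=7/4 → posterior Inverse-Gamma(77/10, 1953/32)
obs 12: x=5/2 → posterior Inverse-Gamma(41/5, 2149/32)
obs 13: x=5/4 → posterior Inverse-Gamma(87/10, 1115/16)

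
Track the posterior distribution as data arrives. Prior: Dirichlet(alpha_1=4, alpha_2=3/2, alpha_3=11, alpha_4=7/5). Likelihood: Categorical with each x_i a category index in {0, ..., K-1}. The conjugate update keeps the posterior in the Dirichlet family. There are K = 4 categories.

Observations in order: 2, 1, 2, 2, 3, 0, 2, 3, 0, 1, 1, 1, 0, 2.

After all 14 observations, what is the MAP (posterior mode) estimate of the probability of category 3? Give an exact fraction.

obs 1: x=2 → posterior Dirichlet(4, 3/2, 12, 7/5)
obs 2: x=1 → posterior Dirichlet(4, 5/2, 12, 7/5)
obs 3: x=2 → posterior Dirichlet(4, 5/2, 13, 7/5)
obs 4: x=2 → posterior Dirichlet(4, 5/2, 14, 7/5)
obs 5: x=3 → posterior Dirichlet(4, 5/2, 14, 12/5)
obs 6: x=0 → posterior Dirichlet(5, 5/2, 14, 12/5)
obs 7: x=2 → posterior Dirichlet(5, 5/2, 15, 12/5)
obs 8: x=3 → posterior Dirichlet(5, 5/2, 15, 17/5)
obs 9: x=0 → posterior Dirichlet(6, 5/2, 15, 17/5)
obs 10: x=1 → posterior Dirichlet(6, 7/2, 15, 17/5)
obs 11: x=1 → posterior Dirichlet(6, 9/2, 15, 17/5)
obs 12: x=1 → posterior Dirichlet(6, 11/2, 15, 17/5)
obs 13: x=0 → posterior Dirichlet(7, 11/2, 15, 17/5)
obs 14: x=2 → posterior Dirichlet(7, 11/2, 16, 17/5)

8/93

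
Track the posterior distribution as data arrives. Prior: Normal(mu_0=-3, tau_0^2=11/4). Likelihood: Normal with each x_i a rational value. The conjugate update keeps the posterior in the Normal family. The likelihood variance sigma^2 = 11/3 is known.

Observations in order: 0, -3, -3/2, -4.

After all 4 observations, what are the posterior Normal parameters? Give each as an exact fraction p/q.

mu_0=-75/32, tau_0^2=11/16

obs 1: x=0 → posterior Normal(-12/7, 11/7)
obs 2: x=-3 → posterior Normal(-21/10, 11/10)
obs 3: x=-3/2 → posterior Normal(-51/26, 11/13)
obs 4: x=-4 → posterior Normal(-75/32, 11/16)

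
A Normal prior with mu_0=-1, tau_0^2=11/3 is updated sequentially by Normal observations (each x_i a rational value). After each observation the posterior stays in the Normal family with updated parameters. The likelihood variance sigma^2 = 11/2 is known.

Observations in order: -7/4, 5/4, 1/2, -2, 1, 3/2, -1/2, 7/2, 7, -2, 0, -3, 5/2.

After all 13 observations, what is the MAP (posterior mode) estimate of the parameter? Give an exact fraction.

13/29

obs 1: x=-7/4 → posterior Normal(-13/10, 11/5)
obs 2: x=5/4 → posterior Normal(-4/7, 11/7)
obs 3: x=1/2 → posterior Normal(-1/3, 11/9)
obs 4: x=-2 → posterior Normal(-7/11, 1)
obs 5: x=1 → posterior Normal(-5/13, 11/13)
obs 6: x=3/2 → posterior Normal(-2/15, 11/15)
obs 7: x=-1/2 → posterior Normal(-3/17, 11/17)
obs 8: x=7/2 → posterior Normal(4/19, 11/19)
obs 9: x=7 → posterior Normal(6/7, 11/21)
obs 10: x=-2 → posterior Normal(14/23, 11/23)
obs 11: x=0 → posterior Normal(14/25, 11/25)
obs 12: x=-3 → posterior Normal(8/27, 11/27)
obs 13: x=5/2 → posterior Normal(13/29, 11/29)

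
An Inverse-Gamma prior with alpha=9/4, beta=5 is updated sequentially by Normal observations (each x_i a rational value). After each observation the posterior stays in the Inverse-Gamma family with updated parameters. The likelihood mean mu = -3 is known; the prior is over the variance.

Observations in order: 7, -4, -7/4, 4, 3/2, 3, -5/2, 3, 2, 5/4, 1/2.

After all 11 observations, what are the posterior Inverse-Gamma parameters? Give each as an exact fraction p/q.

alpha=31/4, beta=2475/16

obs 1: x=7 → posterior Inverse-Gamma(11/4, 55)
obs 2: x=-4 → posterior Inverse-Gamma(13/4, 111/2)
obs 3: x=-7/4 → posterior Inverse-Gamma(15/4, 1801/32)
obs 4: x=4 → posterior Inverse-Gamma(17/4, 2585/32)
obs 5: x=3/2 → posterior Inverse-Gamma(19/4, 2909/32)
obs 6: x=3 → posterior Inverse-Gamma(21/4, 3485/32)
obs 7: x=-5/2 → posterior Inverse-Gamma(23/4, 3489/32)
obs 8: x=3 → posterior Inverse-Gamma(25/4, 4065/32)
obs 9: x=2 → posterior Inverse-Gamma(27/4, 4465/32)
obs 10: x=5/4 → posterior Inverse-Gamma(29/4, 2377/16)
obs 11: x=1/2 → posterior Inverse-Gamma(31/4, 2475/16)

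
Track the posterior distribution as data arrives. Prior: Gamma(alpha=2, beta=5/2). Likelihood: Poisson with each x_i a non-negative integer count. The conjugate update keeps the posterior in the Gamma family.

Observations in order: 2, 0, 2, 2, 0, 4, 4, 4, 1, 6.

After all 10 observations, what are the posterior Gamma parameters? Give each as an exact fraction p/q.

obs 1: x=2 → posterior Gamma(4, 7/2)
obs 2: x=0 → posterior Gamma(4, 9/2)
obs 3: x=2 → posterior Gamma(6, 11/2)
obs 4: x=2 → posterior Gamma(8, 13/2)
obs 5: x=0 → posterior Gamma(8, 15/2)
obs 6: x=4 → posterior Gamma(12, 17/2)
obs 7: x=4 → posterior Gamma(16, 19/2)
obs 8: x=4 → posterior Gamma(20, 21/2)
obs 9: x=1 → posterior Gamma(21, 23/2)
obs 10: x=6 → posterior Gamma(27, 25/2)

alpha=27, beta=25/2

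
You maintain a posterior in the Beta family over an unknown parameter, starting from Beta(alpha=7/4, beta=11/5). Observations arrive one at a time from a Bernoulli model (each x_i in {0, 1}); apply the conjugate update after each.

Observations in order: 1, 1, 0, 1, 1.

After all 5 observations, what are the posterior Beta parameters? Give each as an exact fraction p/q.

alpha=23/4, beta=16/5

obs 1: x=1 → posterior Beta(11/4, 11/5)
obs 2: x=1 → posterior Beta(15/4, 11/5)
obs 3: x=0 → posterior Beta(15/4, 16/5)
obs 4: x=1 → posterior Beta(19/4, 16/5)
obs 5: x=1 → posterior Beta(23/4, 16/5)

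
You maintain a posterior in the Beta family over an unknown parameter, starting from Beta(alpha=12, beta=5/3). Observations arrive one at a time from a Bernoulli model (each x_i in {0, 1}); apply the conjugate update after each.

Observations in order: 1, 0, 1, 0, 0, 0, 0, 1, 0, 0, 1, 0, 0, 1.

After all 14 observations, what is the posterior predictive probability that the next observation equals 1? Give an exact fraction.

obs 1: x=1 → posterior Beta(13, 5/3)
obs 2: x=0 → posterior Beta(13, 8/3)
obs 3: x=1 → posterior Beta(14, 8/3)
obs 4: x=0 → posterior Beta(14, 11/3)
obs 5: x=0 → posterior Beta(14, 14/3)
obs 6: x=0 → posterior Beta(14, 17/3)
obs 7: x=0 → posterior Beta(14, 20/3)
obs 8: x=1 → posterior Beta(15, 20/3)
obs 9: x=0 → posterior Beta(15, 23/3)
obs 10: x=0 → posterior Beta(15, 26/3)
obs 11: x=1 → posterior Beta(16, 26/3)
obs 12: x=0 → posterior Beta(16, 29/3)
obs 13: x=0 → posterior Beta(16, 32/3)
obs 14: x=1 → posterior Beta(17, 32/3)

51/83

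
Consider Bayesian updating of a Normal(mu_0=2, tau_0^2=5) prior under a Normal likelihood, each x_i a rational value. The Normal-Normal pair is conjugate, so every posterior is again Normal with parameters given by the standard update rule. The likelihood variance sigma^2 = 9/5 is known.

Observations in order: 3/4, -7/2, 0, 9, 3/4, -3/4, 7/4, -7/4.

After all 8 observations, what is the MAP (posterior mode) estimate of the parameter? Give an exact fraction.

697/836

obs 1: x=3/4 → posterior Normal(147/136, 45/34)
obs 2: x=-7/2 → posterior Normal(-203/236, 45/59)
obs 3: x=0 → posterior Normal(-29/48, 15/28)
obs 4: x=9 → posterior Normal(697/436, 45/109)
obs 5: x=3/4 → posterior Normal(193/134, 45/134)
obs 6: x=-3/4 → posterior Normal(697/636, 15/53)
obs 7: x=7/4 → posterior Normal(109/92, 45/184)
obs 8: x=-7/4 → posterior Normal(697/836, 45/209)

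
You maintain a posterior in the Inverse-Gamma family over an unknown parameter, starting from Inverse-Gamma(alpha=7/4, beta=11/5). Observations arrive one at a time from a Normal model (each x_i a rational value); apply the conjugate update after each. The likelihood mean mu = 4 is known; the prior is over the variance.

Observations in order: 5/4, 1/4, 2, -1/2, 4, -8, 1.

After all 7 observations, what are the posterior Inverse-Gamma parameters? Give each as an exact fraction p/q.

obs 1: x=5/4 → posterior Inverse-Gamma(9/4, 957/160)
obs 2: x=1/4 → posterior Inverse-Gamma(11/4, 1041/80)
obs 3: x=2 → posterior Inverse-Gamma(13/4, 1201/80)
obs 4: x=-1/2 → posterior Inverse-Gamma(15/4, 2011/80)
obs 5: x=4 → posterior Inverse-Gamma(17/4, 2011/80)
obs 6: x=-8 → posterior Inverse-Gamma(19/4, 7771/80)
obs 7: x=1 → posterior Inverse-Gamma(21/4, 8131/80)

alpha=21/4, beta=8131/80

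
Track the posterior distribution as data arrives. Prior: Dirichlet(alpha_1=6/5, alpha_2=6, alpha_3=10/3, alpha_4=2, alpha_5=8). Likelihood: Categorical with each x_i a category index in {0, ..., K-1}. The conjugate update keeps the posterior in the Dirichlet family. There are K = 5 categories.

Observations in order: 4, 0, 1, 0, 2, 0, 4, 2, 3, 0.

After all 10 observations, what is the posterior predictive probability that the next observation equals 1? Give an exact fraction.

obs 1: x=4 → posterior Dirichlet(6/5, 6, 10/3, 2, 9)
obs 2: x=0 → posterior Dirichlet(11/5, 6, 10/3, 2, 9)
obs 3: x=1 → posterior Dirichlet(11/5, 7, 10/3, 2, 9)
obs 4: x=0 → posterior Dirichlet(16/5, 7, 10/3, 2, 9)
obs 5: x=2 → posterior Dirichlet(16/5, 7, 13/3, 2, 9)
obs 6: x=0 → posterior Dirichlet(21/5, 7, 13/3, 2, 9)
obs 7: x=4 → posterior Dirichlet(21/5, 7, 13/3, 2, 10)
obs 8: x=2 → posterior Dirichlet(21/5, 7, 16/3, 2, 10)
obs 9: x=3 → posterior Dirichlet(21/5, 7, 16/3, 3, 10)
obs 10: x=0 → posterior Dirichlet(26/5, 7, 16/3, 3, 10)

105/458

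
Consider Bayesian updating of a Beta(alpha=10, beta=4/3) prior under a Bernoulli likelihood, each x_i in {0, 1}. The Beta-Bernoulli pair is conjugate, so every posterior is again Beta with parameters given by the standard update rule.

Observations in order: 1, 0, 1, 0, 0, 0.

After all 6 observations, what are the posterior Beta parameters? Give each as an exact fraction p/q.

alpha=12, beta=16/3

obs 1: x=1 → posterior Beta(11, 4/3)
obs 2: x=0 → posterior Beta(11, 7/3)
obs 3: x=1 → posterior Beta(12, 7/3)
obs 4: x=0 → posterior Beta(12, 10/3)
obs 5: x=0 → posterior Beta(12, 13/3)
obs 6: x=0 → posterior Beta(12, 16/3)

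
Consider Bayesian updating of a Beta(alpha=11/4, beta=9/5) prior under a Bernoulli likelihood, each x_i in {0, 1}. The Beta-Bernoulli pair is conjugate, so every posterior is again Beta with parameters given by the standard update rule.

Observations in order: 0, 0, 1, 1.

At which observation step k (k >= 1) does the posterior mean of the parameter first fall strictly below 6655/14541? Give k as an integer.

k = 2

obs 1: x=0 → posterior Beta(11/4, 14/5)
obs 2: x=0 → posterior Beta(11/4, 19/5)
obs 3: x=1 → posterior Beta(15/4, 19/5)
obs 4: x=1 → posterior Beta(19/4, 19/5)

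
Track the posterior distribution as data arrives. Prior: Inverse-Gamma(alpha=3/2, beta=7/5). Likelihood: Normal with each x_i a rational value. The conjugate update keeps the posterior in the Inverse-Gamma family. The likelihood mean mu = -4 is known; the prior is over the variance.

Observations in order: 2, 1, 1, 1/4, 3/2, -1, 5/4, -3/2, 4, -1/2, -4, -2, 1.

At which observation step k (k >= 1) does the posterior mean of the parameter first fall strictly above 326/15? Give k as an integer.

k = 3

obs 1: x=2 → posterior Inverse-Gamma(2, 97/5)
obs 2: x=1 → posterior Inverse-Gamma(5/2, 319/10)
obs 3: x=1 → posterior Inverse-Gamma(3, 222/5)
obs 4: x=1/4 → posterior Inverse-Gamma(7/2, 8549/160)
obs 5: x=3/2 → posterior Inverse-Gamma(4, 10969/160)
obs 6: x=-1 → posterior Inverse-Gamma(9/2, 11689/160)
obs 7: x=5/4 → posterior Inverse-Gamma(5, 6947/80)
obs 8: x=-3/2 → posterior Inverse-Gamma(11/2, 7197/80)
obs 9: x=4 → posterior Inverse-Gamma(6, 9757/80)
obs 10: x=-1/2 → posterior Inverse-Gamma(13/2, 10247/80)
obs 11: x=-4 → posterior Inverse-Gamma(7, 10247/80)
obs 12: x=-2 → posterior Inverse-Gamma(15/2, 10407/80)
obs 13: x=1 → posterior Inverse-Gamma(8, 11407/80)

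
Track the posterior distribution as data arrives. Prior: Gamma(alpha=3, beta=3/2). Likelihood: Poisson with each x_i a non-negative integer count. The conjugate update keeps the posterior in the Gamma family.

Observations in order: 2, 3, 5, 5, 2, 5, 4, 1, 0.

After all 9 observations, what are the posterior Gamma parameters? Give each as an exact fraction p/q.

alpha=30, beta=21/2

obs 1: x=2 → posterior Gamma(5, 5/2)
obs 2: x=3 → posterior Gamma(8, 7/2)
obs 3: x=5 → posterior Gamma(13, 9/2)
obs 4: x=5 → posterior Gamma(18, 11/2)
obs 5: x=2 → posterior Gamma(20, 13/2)
obs 6: x=5 → posterior Gamma(25, 15/2)
obs 7: x=4 → posterior Gamma(29, 17/2)
obs 8: x=1 → posterior Gamma(30, 19/2)
obs 9: x=0 → posterior Gamma(30, 21/2)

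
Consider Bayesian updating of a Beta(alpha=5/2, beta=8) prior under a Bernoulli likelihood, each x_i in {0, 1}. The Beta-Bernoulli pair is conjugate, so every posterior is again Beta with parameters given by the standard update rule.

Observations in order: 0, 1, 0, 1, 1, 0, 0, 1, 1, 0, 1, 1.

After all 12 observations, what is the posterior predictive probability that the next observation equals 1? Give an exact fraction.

obs 1: x=0 → posterior Beta(5/2, 9)
obs 2: x=1 → posterior Beta(7/2, 9)
obs 3: x=0 → posterior Beta(7/2, 10)
obs 4: x=1 → posterior Beta(9/2, 10)
obs 5: x=1 → posterior Beta(11/2, 10)
obs 6: x=0 → posterior Beta(11/2, 11)
obs 7: x=0 → posterior Beta(11/2, 12)
obs 8: x=1 → posterior Beta(13/2, 12)
obs 9: x=1 → posterior Beta(15/2, 12)
obs 10: x=0 → posterior Beta(15/2, 13)
obs 11: x=1 → posterior Beta(17/2, 13)
obs 12: x=1 → posterior Beta(19/2, 13)

19/45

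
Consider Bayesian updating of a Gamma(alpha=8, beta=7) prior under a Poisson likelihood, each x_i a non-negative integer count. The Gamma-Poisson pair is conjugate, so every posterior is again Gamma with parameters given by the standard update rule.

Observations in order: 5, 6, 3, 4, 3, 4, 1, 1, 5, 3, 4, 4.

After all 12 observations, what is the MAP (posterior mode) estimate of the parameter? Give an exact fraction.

50/19

obs 1: x=5 → posterior Gamma(13, 8)
obs 2: x=6 → posterior Gamma(19, 9)
obs 3: x=3 → posterior Gamma(22, 10)
obs 4: x=4 → posterior Gamma(26, 11)
obs 5: x=3 → posterior Gamma(29, 12)
obs 6: x=4 → posterior Gamma(33, 13)
obs 7: x=1 → posterior Gamma(34, 14)
obs 8: x=1 → posterior Gamma(35, 15)
obs 9: x=5 → posterior Gamma(40, 16)
obs 10: x=3 → posterior Gamma(43, 17)
obs 11: x=4 → posterior Gamma(47, 18)
obs 12: x=4 → posterior Gamma(51, 19)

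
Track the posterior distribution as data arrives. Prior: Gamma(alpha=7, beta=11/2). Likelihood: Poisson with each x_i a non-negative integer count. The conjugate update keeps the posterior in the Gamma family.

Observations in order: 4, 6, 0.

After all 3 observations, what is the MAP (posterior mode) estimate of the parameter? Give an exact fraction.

32/17

obs 1: x=4 → posterior Gamma(11, 13/2)
obs 2: x=6 → posterior Gamma(17, 15/2)
obs 3: x=0 → posterior Gamma(17, 17/2)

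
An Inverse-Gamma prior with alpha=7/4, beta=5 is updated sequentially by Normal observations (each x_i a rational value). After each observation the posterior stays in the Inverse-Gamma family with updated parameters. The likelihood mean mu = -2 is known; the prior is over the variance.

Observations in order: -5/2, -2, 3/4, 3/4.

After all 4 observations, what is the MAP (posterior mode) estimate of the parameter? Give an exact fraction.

203/76

obs 1: x=-5/2 → posterior Inverse-Gamma(9/4, 41/8)
obs 2: x=-2 → posterior Inverse-Gamma(11/4, 41/8)
obs 3: x=3/4 → posterior Inverse-Gamma(13/4, 285/32)
obs 4: x=3/4 → posterior Inverse-Gamma(15/4, 203/16)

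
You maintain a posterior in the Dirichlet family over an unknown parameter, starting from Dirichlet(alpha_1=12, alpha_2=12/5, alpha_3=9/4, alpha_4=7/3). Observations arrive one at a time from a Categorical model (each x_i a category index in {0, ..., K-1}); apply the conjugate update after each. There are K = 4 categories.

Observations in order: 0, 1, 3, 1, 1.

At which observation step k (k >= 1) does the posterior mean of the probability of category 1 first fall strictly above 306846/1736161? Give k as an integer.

obs 1: x=0 → posterior Dirichlet(13, 12/5, 9/4, 7/3)
obs 2: x=1 → posterior Dirichlet(13, 17/5, 9/4, 7/3)
obs 3: x=3 → posterior Dirichlet(13, 17/5, 9/4, 10/3)
obs 4: x=1 → posterior Dirichlet(13, 22/5, 9/4, 10/3)
obs 5: x=1 → posterior Dirichlet(13, 27/5, 9/4, 10/3)

k = 4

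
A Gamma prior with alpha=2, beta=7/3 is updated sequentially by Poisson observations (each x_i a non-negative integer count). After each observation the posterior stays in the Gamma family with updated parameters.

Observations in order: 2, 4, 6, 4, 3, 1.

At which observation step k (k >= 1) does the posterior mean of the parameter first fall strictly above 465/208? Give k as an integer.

obs 1: x=2 → posterior Gamma(4, 10/3)
obs 2: x=4 → posterior Gamma(8, 13/3)
obs 3: x=6 → posterior Gamma(14, 16/3)
obs 4: x=4 → posterior Gamma(18, 19/3)
obs 5: x=3 → posterior Gamma(21, 22/3)
obs 6: x=1 → posterior Gamma(22, 25/3)

k = 3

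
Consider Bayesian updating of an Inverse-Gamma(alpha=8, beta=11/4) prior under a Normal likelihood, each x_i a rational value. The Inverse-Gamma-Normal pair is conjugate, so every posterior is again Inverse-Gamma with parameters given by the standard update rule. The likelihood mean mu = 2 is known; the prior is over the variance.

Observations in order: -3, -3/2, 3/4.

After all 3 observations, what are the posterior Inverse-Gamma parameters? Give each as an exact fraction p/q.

alpha=19/2, beta=709/32

obs 1: x=-3 → posterior Inverse-Gamma(17/2, 61/4)
obs 2: x=-3/2 → posterior Inverse-Gamma(9, 171/8)
obs 3: x=3/4 → posterior Inverse-Gamma(19/2, 709/32)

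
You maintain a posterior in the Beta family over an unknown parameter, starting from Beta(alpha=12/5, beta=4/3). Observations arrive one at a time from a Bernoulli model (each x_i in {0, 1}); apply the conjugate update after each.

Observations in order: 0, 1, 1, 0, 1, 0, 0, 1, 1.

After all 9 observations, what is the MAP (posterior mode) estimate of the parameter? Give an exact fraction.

obs 1: x=0 → posterior Beta(12/5, 7/3)
obs 2: x=1 → posterior Beta(17/5, 7/3)
obs 3: x=1 → posterior Beta(22/5, 7/3)
obs 4: x=0 → posterior Beta(22/5, 10/3)
obs 5: x=1 → posterior Beta(27/5, 10/3)
obs 6: x=0 → posterior Beta(27/5, 13/3)
obs 7: x=0 → posterior Beta(27/5, 16/3)
obs 8: x=1 → posterior Beta(32/5, 16/3)
obs 9: x=1 → posterior Beta(37/5, 16/3)

96/161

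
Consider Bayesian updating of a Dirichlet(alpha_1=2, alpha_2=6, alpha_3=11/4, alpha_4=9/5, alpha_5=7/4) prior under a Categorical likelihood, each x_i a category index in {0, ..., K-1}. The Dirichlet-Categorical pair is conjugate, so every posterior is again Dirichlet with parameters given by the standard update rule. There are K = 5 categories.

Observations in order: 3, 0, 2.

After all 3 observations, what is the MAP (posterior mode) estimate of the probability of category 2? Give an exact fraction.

55/246

obs 1: x=3 → posterior Dirichlet(2, 6, 11/4, 14/5, 7/4)
obs 2: x=0 → posterior Dirichlet(3, 6, 11/4, 14/5, 7/4)
obs 3: x=2 → posterior Dirichlet(3, 6, 15/4, 14/5, 7/4)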